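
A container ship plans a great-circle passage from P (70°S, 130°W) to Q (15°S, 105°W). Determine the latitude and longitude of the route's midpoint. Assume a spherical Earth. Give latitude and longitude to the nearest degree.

Convert each endpoint to a unit vector on the sphere (x = cos φ cos λ, y = cos φ sin λ, z = sin φ).
The central angle between the endpoints is δ = arccos(p₁·p₂) ≈ 0.997 rad (57.1°).
Interpolate at f = 1/2 with slerp weights a = sin((1−f)δ)/sin δ ≈ 0.569, b = sin(fδ)/sin δ ≈ 0.569.
p = a·p₁ + b·p₂ ≈ (-0.267, -0.680, -0.682); φ = arcsin(p_z) ≈ -43.03°, λ = atan2(p_y, p_x) ≈ -111.46°.

≈ (43°S, 111°W)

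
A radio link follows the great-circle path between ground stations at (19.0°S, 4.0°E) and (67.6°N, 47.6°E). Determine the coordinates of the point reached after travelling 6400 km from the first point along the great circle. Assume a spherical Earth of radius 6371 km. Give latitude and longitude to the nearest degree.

From cos δ = sin φ₁ sin φ₂ + cos φ₁ cos φ₂ cos Δλ, the central angle is δ ≈ 1.611 rad (92.3°). The total great-circle distance is δ·R ≈ 1.611 × 6371 ≈ 10263 km, so the target fraction is f = 6400/10263 ≈ 0.624.
Interpolate at f ≈ 0.624 with slerp weights a = sin((1−f)δ)/sin δ ≈ 0.570, b = sin(fδ)/sin δ ≈ 0.845.
p = a·p₁ + b·p₂ ≈ (0.755, 0.275, 0.595); φ = arcsin(p_z) ≈ 36.53°, λ = atan2(p_y, p_x) ≈ 20.03°.

≈ (37°N, 20°E)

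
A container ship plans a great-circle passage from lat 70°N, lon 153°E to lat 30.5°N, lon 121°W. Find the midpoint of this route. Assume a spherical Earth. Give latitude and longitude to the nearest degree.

From cos δ = sin φ₁ sin φ₂ + cos φ₁ cos φ₂ cos Δλ, the central angle is δ ≈ 1.050 rad (60.2°).
Interpolate at f = 1/2 with slerp weights a = sin((1−f)δ)/sin δ ≈ 0.578, b = sin(fδ)/sin δ ≈ 0.578.
p = a·p₁ + b·p₂ ≈ (-0.433, -0.337, 0.836); φ = arcsin(p_z) ≈ 56.75°, λ = atan2(p_y, p_x) ≈ -142.07°.

≈ lat 57°N, lon 142°W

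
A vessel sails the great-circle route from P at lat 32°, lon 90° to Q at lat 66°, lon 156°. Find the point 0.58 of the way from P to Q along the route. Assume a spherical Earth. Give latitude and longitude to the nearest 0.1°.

≈ lat 56.1°, lon 115.1°

Convert each endpoint to a unit vector on the sphere (x = cos φ cos λ, y = cos φ sin λ, z = sin φ).
The central angle between the endpoints is δ = arccos(p₁·p₂) ≈ 0.896 rad (51.4°).
Interpolate at f = 0.58 with slerp weights a = sin((1−f)δ)/sin δ ≈ 0.471, b = sin(fδ)/sin δ ≈ 0.636.
p = a·p₁ + b·p₂ ≈ (-0.236, 0.504, 0.830); φ = arcsin(p_z) ≈ 56.15°, λ = atan2(p_y, p_x) ≈ 115.11°.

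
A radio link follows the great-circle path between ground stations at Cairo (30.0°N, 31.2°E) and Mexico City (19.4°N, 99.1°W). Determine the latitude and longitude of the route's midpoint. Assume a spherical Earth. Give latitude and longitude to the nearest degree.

≈ 47°N, 39°W

Convert each endpoint to a unit vector on the sphere (x = cos φ cos λ, y = cos φ sin λ, z = sin φ).
The central angle between the endpoints is δ = arccos(p₁·p₂) ≈ 1.941 rad (111.2°).
Interpolate at f = 1/2 with slerp weights a = sin((1−f)δ)/sin δ ≈ 0.885, b = sin(fδ)/sin δ ≈ 0.885.
p = a·p₁ + b·p₂ ≈ (0.524, -0.427, 0.737); φ = arcsin(p_z) ≈ 47.46°, λ = atan2(p_y, p_x) ≈ -39.21°.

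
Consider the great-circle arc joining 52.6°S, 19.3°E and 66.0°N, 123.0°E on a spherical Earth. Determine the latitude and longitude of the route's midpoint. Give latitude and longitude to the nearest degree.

≈ 10°N, 57°E

From cos δ = sin φ₁ sin φ₂ + cos φ₁ cos φ₂ cos Δλ, the central angle is δ ≈ 2.472 rad (141.7°).
Interpolate at f = 1/2 with slerp weights a = sin((1−f)δ)/sin δ ≈ 1.522, b = sin(fδ)/sin δ ≈ 1.522.
p = a·p₁ + b·p₂ ≈ (0.535, 0.825, 0.181); φ = arcsin(p_z) ≈ 10.45°, λ = atan2(p_y, p_x) ≈ 57.01°.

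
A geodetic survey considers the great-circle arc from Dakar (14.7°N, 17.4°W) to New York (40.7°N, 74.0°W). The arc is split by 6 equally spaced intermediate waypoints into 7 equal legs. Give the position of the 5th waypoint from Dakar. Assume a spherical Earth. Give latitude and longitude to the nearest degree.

Convert each endpoint to a unit vector on the sphere (x = cos φ cos λ, y = cos φ sin λ, z = sin φ).
The central angle between the endpoints is δ = arccos(p₁·p₂) ≈ 0.965 rad (55.3°).
Interpolate at f = 5/7 with slerp weights a = sin((1−f)δ)/sin δ ≈ 0.331, b = sin(fδ)/sin δ ≈ 0.774.
p = a·p₁ + b·p₂ ≈ (0.467, -0.660, 0.589); φ = arcsin(p_z) ≈ 36.06°, λ = atan2(p_y, p_x) ≈ -54.68°.

≈ 36°N, 55°W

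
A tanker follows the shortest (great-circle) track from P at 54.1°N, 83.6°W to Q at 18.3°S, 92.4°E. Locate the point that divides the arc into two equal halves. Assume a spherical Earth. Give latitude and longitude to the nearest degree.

≈ 54°N, 86°E

Write both endpoints as unit vectors p₁, p₂ with components (cos φ cos λ, cos φ sin λ, sin φ).
The central angle between the endpoints is δ = arccos(p₁·p₂) ≈ 2.514 rad (144.1°).
Interpolate at f = 1/2 with slerp weights a = sin((1−f)δ)/sin δ ≈ 1.621, b = sin(fδ)/sin δ ≈ 1.621.
p = a·p₁ + b·p₂ ≈ (0.042, 0.593, 0.804); φ = arcsin(p_z) ≈ 53.52°, λ = atan2(p_y, p_x) ≈ 86.00°.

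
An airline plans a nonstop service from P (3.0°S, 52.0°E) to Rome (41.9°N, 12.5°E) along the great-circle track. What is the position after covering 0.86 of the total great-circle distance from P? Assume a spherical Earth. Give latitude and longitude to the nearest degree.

≈ (36°N, 20°E)

From cos δ = sin φ₁ sin φ₂ + cos φ₁ cos φ₂ cos Δλ, the central angle is δ ≈ 1.002 rad (57.4°).
Interpolate at f = 0.86 with slerp weights a = sin((1−f)δ)/sin δ ≈ 0.166, b = sin(fδ)/sin δ ≈ 0.901.
p = a·p₁ + b·p₂ ≈ (0.757, 0.276, 0.593); φ = arcsin(p_z) ≈ 36.36°, λ = atan2(p_y, p_x) ≈ 20.02°.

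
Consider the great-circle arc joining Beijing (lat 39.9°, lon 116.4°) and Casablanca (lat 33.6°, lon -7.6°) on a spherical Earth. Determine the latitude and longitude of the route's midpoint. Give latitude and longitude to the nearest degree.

≈ lat 58°, lon 50°

From cos δ = sin φ₁ sin φ₂ + cos φ₁ cos φ₂ cos Δλ, the central angle is δ ≈ 1.573 rad (90.1°).
Interpolate at f = 1/2 with slerp weights a = sin((1−f)δ)/sin δ ≈ 0.708, b = sin(fδ)/sin δ ≈ 0.708.
p = a·p₁ + b·p₂ ≈ (0.343, 0.408, 0.846); φ = arcsin(p_z) ≈ 57.77°, λ = atan2(p_y, p_x) ≈ 49.98°.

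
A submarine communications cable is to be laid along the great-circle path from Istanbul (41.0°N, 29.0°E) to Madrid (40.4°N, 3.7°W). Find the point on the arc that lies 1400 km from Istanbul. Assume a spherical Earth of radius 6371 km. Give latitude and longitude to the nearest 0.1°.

≈ (41.9°N, 12.2°E)

Write both endpoints as unit vectors p₁, p₂ with components (cos φ cos λ, cos φ sin λ, sin φ).
The central angle between the endpoints is δ = arccos(p₁·p₂) ≈ 0.430 rad (24.7°). The total great-circle distance is δ·R ≈ 0.430 × 6371 ≈ 2741 km, so the target fraction is f = 1400/2741 ≈ 0.511.
Interpolate at f ≈ 0.511 with slerp weights a = sin((1−f)δ)/sin δ ≈ 0.501, b = sin(fδ)/sin δ ≈ 0.523.
p = a·p₁ + b·p₂ ≈ (0.728, 0.158, 0.667); φ = arcsin(p_z) ≈ 41.87°, λ = atan2(p_y, p_x) ≈ 12.22°.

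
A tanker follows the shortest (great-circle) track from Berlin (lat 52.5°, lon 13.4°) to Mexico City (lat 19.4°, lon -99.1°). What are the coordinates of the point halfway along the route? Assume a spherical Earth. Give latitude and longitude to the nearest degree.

Convert each endpoint to a unit vector on the sphere (x = cos φ cos λ, y = cos φ sin λ, z = sin φ).
The central angle between the endpoints is δ = arccos(p₁·p₂) ≈ 1.527 rad (87.5°).
Interpolate at f = 1/2 with slerp weights a = sin((1−f)δ)/sin δ ≈ 0.692, b = sin(fδ)/sin δ ≈ 0.692.
p = a·p₁ + b·p₂ ≈ (0.307, -0.547, 0.779); φ = arcsin(p_z) ≈ 51.17°, λ = atan2(p_y, p_x) ≈ -60.73°.

≈ lat 51°, lon -61°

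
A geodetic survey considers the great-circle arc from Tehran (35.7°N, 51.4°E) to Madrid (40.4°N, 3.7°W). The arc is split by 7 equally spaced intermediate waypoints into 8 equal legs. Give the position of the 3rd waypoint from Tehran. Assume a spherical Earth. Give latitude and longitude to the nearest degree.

≈ 41°N, 32°E

From cos δ = sin φ₁ sin φ₂ + cos φ₁ cos φ₂ cos Δλ, the central angle is δ ≈ 0.749 rad (42.9°).
Interpolate at f = 3/8 with slerp weights a = sin((1−f)δ)/sin δ ≈ 0.663, b = sin(fδ)/sin δ ≈ 0.407.
p = a·p₁ + b·p₂ ≈ (0.645, 0.401, 0.651); φ = arcsin(p_z) ≈ 40.59°, λ = atan2(p_y, p_x) ≈ 31.84°.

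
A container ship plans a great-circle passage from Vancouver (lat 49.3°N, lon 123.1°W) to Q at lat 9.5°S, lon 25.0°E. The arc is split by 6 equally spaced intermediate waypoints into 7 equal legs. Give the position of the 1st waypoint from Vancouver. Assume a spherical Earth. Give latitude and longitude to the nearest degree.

Convert each endpoint to a unit vector on the sphere (x = cos φ cos λ, y = cos φ sin λ, z = sin φ).
The central angle between the endpoints is δ = arccos(p₁·p₂) ≈ 2.307 rad (132.2°).
Interpolate at f = 1/7 with slerp weights a = sin((1−f)δ)/sin δ ≈ 1.239, b = sin(fδ)/sin δ ≈ 0.436.
p = a·p₁ + b·p₂ ≈ (-0.051, -0.495, 0.867); φ = arcsin(p_z) ≈ 60.16°, λ = atan2(p_y, p_x) ≈ -95.90°.

≈ lat 60°N, lon 96°W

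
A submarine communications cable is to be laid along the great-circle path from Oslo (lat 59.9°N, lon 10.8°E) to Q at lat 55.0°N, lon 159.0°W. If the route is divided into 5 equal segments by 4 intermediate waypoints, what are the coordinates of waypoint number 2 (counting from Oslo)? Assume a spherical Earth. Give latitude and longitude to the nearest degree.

≈ lat 85°N, lon 22°W

Convert each endpoint to a unit vector on the sphere (x = cos φ cos λ, y = cos φ sin λ, z = sin φ).
The central angle between the endpoints is δ = arccos(p₁·p₂) ≈ 1.131 rad (64.8°).
Interpolate at f = 2/5 with slerp weights a = sin((1−f)δ)/sin δ ≈ 0.694, b = sin(fδ)/sin δ ≈ 0.483.
p = a·p₁ + b·p₂ ≈ (0.083, -0.034, 0.996); φ = arcsin(p_z) ≈ 84.85°, λ = atan2(p_y, p_x) ≈ -22.33°.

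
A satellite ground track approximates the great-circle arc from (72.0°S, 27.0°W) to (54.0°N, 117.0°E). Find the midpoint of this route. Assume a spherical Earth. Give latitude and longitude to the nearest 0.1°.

The haversine formula gives a central angle δ ≈ 2.730 rad (156.4°) between the endpoints.
Interpolate at f = 1/2 with slerp weights a = sin((1−f)δ)/sin δ ≈ 2.445, b = sin(fδ)/sin δ ≈ 2.445.
p = a·p₁ + b·p₂ ≈ (0.021, 0.938, -0.347); φ = arcsin(p_z) ≈ -20.32°, λ = atan2(p_y, p_x) ≈ 88.73°.

≈ (20.3°S, 88.7°E)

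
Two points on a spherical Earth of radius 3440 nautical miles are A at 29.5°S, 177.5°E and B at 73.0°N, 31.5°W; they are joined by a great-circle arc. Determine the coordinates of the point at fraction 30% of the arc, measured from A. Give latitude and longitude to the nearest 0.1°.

Convert each endpoint to a unit vector on the sphere (x = cos φ cos λ, y = cos φ sin λ, z = sin φ).
The central angle between the endpoints is δ = arccos(p₁·p₂) ≈ 2.337 rad (133.9°).
Interpolate at f = 0.30 with slerp weights a = sin((1−f)δ)/sin δ ≈ 1.385, b = sin(fδ)/sin δ ≈ 0.895.
p = a·p₁ + b·p₂ ≈ (-0.981, -0.084, 0.174); φ = arcsin(p_z) ≈ 10.03°, λ = atan2(p_y, p_x) ≈ -175.10°.

≈ 10.0°N, 175.1°W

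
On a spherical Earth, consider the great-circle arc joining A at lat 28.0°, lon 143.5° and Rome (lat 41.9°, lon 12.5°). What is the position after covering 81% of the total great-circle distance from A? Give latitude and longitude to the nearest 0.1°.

≈ lat 53.9°, lon 33.5°

Convert each endpoint to a unit vector on the sphere (x = cos φ cos λ, y = cos φ sin λ, z = sin φ).
The central angle between the endpoints is δ = arccos(p₁·p₂) ≈ 1.689 rad (96.8°).
Interpolate at f = 0.81 with slerp weights a = sin((1−f)δ)/sin δ ≈ 0.318, b = sin(fδ)/sin δ ≈ 0.986.
p = a·p₁ + b·p₂ ≈ (0.491, 0.326, 0.808); φ = arcsin(p_z) ≈ 53.88°, λ = atan2(p_y, p_x) ≈ 33.54°.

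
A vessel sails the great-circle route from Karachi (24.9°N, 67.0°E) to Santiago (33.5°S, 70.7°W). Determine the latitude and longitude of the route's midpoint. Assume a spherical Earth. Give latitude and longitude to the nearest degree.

≈ (12°S, 4°E)

Convert each endpoint to a unit vector on the sphere (x = cos φ cos λ, y = cos φ sin λ, z = sin φ).
The central angle between the endpoints is δ = arccos(p₁·p₂) ≈ 2.485 rad (142.4°).
Interpolate at f = 1/2 with slerp weights a = sin((1−f)δ)/sin δ ≈ 1.550, b = sin(fδ)/sin δ ≈ 1.550.
p = a·p₁ + b·p₂ ≈ (0.976, 0.074, -0.203); φ = arcsin(p_z) ≈ -11.70°, λ = atan2(p_y, p_x) ≈ 4.35°.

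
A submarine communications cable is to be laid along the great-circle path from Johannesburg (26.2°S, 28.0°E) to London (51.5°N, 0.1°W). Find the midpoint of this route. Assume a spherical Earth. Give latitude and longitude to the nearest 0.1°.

Convert each endpoint to a unit vector on the sphere (x = cos φ cos λ, y = cos φ sin λ, z = sin φ).
The central angle between the endpoints is δ = arccos(p₁·p₂) ≈ 1.423 rad (81.5°).
Interpolate at f = 1/2 with slerp weights a = sin((1−f)δ)/sin δ ≈ 0.660, b = sin(fδ)/sin δ ≈ 0.660.
p = a·p₁ + b·p₂ ≈ (0.934, 0.277, 0.225); φ = arcsin(p_z) ≈ 13.01°, λ = atan2(p_y, p_x) ≈ 16.54°.

≈ 13.0°N, 16.5°E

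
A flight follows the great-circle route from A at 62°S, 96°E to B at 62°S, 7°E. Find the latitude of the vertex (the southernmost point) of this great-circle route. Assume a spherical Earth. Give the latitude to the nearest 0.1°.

The great circle lies in the plane with unit normal n̂ = (p₁ × p₂)/|p₁ × p₂|.
Here n̂_z ≈ -0.355; the vertex latitude is φ_max = arccos|n̂_z| ≈ 69.2°.
Check via Clairaut: cos φ_max = |cos φ₁| · sin C = cos(62.0°)·sin(130.9°) ≈ 0.355, again giving ≈ 69.2°.

≈ 69.2°S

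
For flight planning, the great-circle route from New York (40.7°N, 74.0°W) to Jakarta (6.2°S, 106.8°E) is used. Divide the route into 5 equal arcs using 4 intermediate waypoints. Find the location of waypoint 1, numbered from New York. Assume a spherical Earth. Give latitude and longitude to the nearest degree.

Write both endpoints as unit vectors p₁, p₂ with components (cos φ cos λ, cos φ sin λ, sin φ).
The central angle between the endpoints is δ = arccos(p₁·p₂) ≈ 2.539 rad (145.5°).
Interpolate at f = 1/5 with slerp weights a = sin((1−f)δ)/sin δ ≈ 1.581, b = sin(fδ)/sin δ ≈ 0.858.
p = a·p₁ + b·p₂ ≈ (0.084, -0.335, 0.938); φ = arcsin(p_z) ≈ 69.78°, λ = atan2(p_y, p_x) ≈ -75.98°.

≈ 70°N, 76°W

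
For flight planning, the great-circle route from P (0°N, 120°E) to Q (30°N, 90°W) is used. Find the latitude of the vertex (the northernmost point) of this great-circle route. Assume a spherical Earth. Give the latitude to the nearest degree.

≈ 49°N

The great circle lies in the plane with unit normal n̂ = (p₁ × p₂)/|p₁ × p₂|.
Here n̂_z ≈ +0.655; the vertex latitude is φ_max = arccos|n̂_z| ≈ 49.1°.
Check via Clairaut: cos φ_max = |cos φ₁| · sin C = cos(0.0°)·sin(40.9°) ≈ 0.655, again giving ≈ 49.1°.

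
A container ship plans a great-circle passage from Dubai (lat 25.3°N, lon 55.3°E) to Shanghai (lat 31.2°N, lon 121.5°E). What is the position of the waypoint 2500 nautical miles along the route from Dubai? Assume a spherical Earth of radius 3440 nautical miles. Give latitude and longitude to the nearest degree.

Write both endpoints as unit vectors p₁, p₂ with components (cos φ cos λ, cos φ sin λ, sin φ).
The central angle between the endpoints is δ = arccos(p₁·p₂) ≈ 1.008 rad (57.8°). The total great-circle distance is δ·R ≈ 1.008 × 3440 ≈ 3468 nmi, so the target fraction is f = 2500/3468 ≈ 0.721.
Interpolate at f ≈ 0.721 with slerp weights a = sin((1−f)δ)/sin δ ≈ 0.328, b = sin(fδ)/sin δ ≈ 0.786.
p = a·p₁ + b·p₂ ≈ (-0.182, 0.817, 0.547); φ = arcsin(p_z) ≈ 33.18°, λ = atan2(p_y, p_x) ≈ 102.57°.

≈ lat 33°N, lon 103°E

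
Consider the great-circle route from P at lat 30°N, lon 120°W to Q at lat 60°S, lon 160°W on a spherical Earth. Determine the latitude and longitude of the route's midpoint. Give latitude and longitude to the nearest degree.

Write both endpoints as unit vectors p₁, p₂ with components (cos φ cos λ, cos φ sin λ, sin φ).
The central angle between the endpoints is δ = arccos(p₁·p₂) ≈ 1.672 rad (95.8°).
Interpolate at f = 1/2 with slerp weights a = sin((1−f)δ)/sin δ ≈ 0.746, b = sin(fδ)/sin δ ≈ 0.746.
p = a·p₁ + b·p₂ ≈ (-0.673, -0.687, -0.273); φ = arcsin(p_z) ≈ -15.84°, λ = atan2(p_y, p_x) ≈ -134.43°.

≈ lat 16°S, lon 134°W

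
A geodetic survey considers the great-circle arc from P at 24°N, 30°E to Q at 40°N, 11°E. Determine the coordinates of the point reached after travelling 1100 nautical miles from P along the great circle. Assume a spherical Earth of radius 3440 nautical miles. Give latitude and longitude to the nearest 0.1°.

Write both endpoints as unit vectors p₁, p₂ with components (cos φ cos λ, cos φ sin λ, sin φ).
The central angle between the endpoints is δ = arccos(p₁·p₂) ≈ 0.395 rad (22.6°). The total great-circle distance is δ·R ≈ 0.395 × 3440 ≈ 1358 nmi, so the target fraction is f = 1100/1358 ≈ 0.810.
Interpolate at f ≈ 0.810 with slerp weights a = sin((1−f)δ)/sin δ ≈ 0.195, b = sin(fδ)/sin δ ≈ 0.818.
p = a·p₁ + b·p₂ ≈ (0.769, 0.208, 0.605); φ = arcsin(p_z) ≈ 37.21°, λ = atan2(p_y, p_x) ≈ 15.17°.

≈ 37.2°N, 15.2°E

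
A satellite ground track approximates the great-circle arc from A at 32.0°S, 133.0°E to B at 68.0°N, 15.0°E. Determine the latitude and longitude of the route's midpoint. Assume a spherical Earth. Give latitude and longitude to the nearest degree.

≈ 28°N, 107°E

Convert each endpoint to a unit vector on the sphere (x = cos φ cos λ, y = cos φ sin λ, z = sin φ).
The central angle between the endpoints is δ = arccos(p₁·p₂) ≈ 2.266 rad (129.8°).
Interpolate at f = 1/2 with slerp weights a = sin((1−f)δ)/sin δ ≈ 1.179, b = sin(fδ)/sin δ ≈ 1.179.
p = a·p₁ + b·p₂ ≈ (-0.255, 0.846, 0.468); φ = arcsin(p_z) ≈ 27.94°, λ = atan2(p_y, p_x) ≈ 106.80°.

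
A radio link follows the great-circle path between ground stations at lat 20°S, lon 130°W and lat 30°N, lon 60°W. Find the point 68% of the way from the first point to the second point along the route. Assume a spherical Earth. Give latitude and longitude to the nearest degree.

≈ lat 15°N, lon 85°W

From cos δ = sin φ₁ sin φ₂ + cos φ₁ cos φ₂ cos Δλ, the central angle is δ ≈ 1.463 rad (83.8°).
Interpolate at f = 0.68 with slerp weights a = sin((1−f)δ)/sin δ ≈ 0.454, b = sin(fδ)/sin δ ≈ 0.844.
p = a·p₁ + b·p₂ ≈ (0.091, -0.960, 0.267); φ = arcsin(p_z) ≈ 15.46°, λ = atan2(p_y, p_x) ≈ -84.58°.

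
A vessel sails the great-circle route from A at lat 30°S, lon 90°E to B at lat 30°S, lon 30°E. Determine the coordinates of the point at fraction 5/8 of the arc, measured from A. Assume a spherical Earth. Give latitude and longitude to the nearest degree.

Convert each endpoint to a unit vector on the sphere (x = cos φ cos λ, y = cos φ sin λ, z = sin φ).
The central angle between the endpoints is δ = arccos(p₁·p₂) ≈ 0.896 rad (51.3°).
Interpolate at f = 5/8 with slerp weights a = sin((1−f)δ)/sin δ ≈ 0.422, b = sin(fδ)/sin δ ≈ 0.680.
p = a·p₁ + b·p₂ ≈ (0.510, 0.660, -0.551); φ = arcsin(p_z) ≈ -33.45°, λ = atan2(p_y, p_x) ≈ 52.30°.

≈ lat 33°S, lon 52°E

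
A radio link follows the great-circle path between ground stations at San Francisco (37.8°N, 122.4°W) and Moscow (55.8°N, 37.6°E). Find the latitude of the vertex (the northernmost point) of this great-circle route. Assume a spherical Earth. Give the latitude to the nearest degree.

≈ 81°N

The great circle lies in the plane with unit normal n̂ = (p₁ × p₂)/|p₁ × p₂|.
Here n̂_z ≈ +0.153; the vertex latitude is φ_max = arccos|n̂_z| ≈ 81.2°.
Check via Clairaut: cos φ_max = |cos φ₁| · sin C = cos(37.8°)·sin(11.1°) ≈ 0.153, again giving ≈ 81.2°.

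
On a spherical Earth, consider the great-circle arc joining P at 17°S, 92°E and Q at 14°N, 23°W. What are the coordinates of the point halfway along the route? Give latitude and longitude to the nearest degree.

≈ 3°S, 34°E

Write both endpoints as unit vectors p₁, p₂ with components (cos φ cos λ, cos φ sin λ, sin φ).
The central angle between the endpoints is δ = arccos(p₁·p₂) ≈ 2.052 rad (117.6°).
Interpolate at f = 1/2 with slerp weights a = sin((1−f)δ)/sin δ ≈ 0.965, b = sin(fδ)/sin δ ≈ 0.965.
p = a·p₁ + b·p₂ ≈ (0.830, 0.556, -0.049); φ = arcsin(p_z) ≈ -2.79°, λ = atan2(p_y, p_x) ≈ 33.85°.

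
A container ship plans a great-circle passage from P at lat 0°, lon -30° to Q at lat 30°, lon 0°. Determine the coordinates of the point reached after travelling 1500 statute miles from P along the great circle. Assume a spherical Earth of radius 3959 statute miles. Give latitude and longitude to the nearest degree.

The haversine formula gives a central angle δ ≈ 0.723 rad (41.4°) between the endpoints. The total great-circle distance is δ·R ≈ 0.723 × 3959 ≈ 2861 mi, so the target fraction is f = 1500/2861 ≈ 0.524.
Interpolate at f ≈ 0.524 with slerp weights a = sin((1−f)δ)/sin δ ≈ 0.510, b = sin(fδ)/sin δ ≈ 0.559.
p = a·p₁ + b·p₂ ≈ (0.926, -0.255, 0.280); φ = arcsin(p_z) ≈ 16.24°, λ = atan2(p_y, p_x) ≈ -15.39°.

≈ lat 16°, lon -15°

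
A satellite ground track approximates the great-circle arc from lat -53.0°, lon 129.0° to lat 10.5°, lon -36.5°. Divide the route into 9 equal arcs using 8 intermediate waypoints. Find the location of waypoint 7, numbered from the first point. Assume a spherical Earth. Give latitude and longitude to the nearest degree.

≈ lat -19°, lon -30°

Convert each endpoint to a unit vector on the sphere (x = cos φ cos λ, y = cos φ sin λ, z = sin φ).
The central angle between the endpoints is δ = arccos(p₁·p₂) ≈ 2.372 rad (135.9°).
Interpolate at f = 7/9 with slerp weights a = sin((1−f)δ)/sin δ ≈ 0.723, b = sin(fδ)/sin δ ≈ 1.384.
p = a·p₁ + b·p₂ ≈ (0.820, -0.471, -0.325); φ = arcsin(p_z) ≈ -18.99°, λ = atan2(p_y, p_x) ≈ -29.88°.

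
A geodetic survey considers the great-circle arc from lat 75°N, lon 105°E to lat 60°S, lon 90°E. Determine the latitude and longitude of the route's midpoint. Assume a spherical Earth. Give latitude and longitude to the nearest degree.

Convert each endpoint to a unit vector on the sphere (x = cos φ cos λ, y = cos φ sin λ, z = sin φ).
The central angle between the endpoints is δ = arccos(p₁·p₂) ≈ 2.362 rad (135.4°).
Interpolate at f = 1/2 with slerp weights a = sin((1−f)δ)/sin δ ≈ 1.317, b = sin(fδ)/sin δ ≈ 1.317.
p = a·p₁ + b·p₂ ≈ (-0.088, 0.987, 0.132); φ = arcsin(p_z) ≈ 7.56°, λ = atan2(p_y, p_x) ≈ 95.10°.

≈ lat 8°N, lon 95°E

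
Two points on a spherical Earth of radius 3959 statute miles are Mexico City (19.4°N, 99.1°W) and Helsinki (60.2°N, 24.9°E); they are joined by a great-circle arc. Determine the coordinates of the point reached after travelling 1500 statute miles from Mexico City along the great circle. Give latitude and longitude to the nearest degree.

The haversine formula gives a central angle δ ≈ 1.545 rad (88.5°) between the endpoints. The total great-circle distance is δ·R ≈ 1.545 × 3959 ≈ 6115 mi, so the target fraction is f = 1500/6115 ≈ 0.245.
Interpolate at f ≈ 0.245 with slerp weights a = sin((1−f)δ)/sin δ ≈ 0.919, b = sin(fδ)/sin δ ≈ 0.370.
p = a·p₁ + b·p₂ ≈ (0.030, -0.779, 0.626); φ = arcsin(p_z) ≈ 38.79°, λ = atan2(p_y, p_x) ≈ -87.82°.

≈ 39°N, 88°W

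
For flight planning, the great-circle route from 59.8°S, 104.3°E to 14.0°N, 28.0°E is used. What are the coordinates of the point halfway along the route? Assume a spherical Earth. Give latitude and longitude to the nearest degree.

From cos δ = sin φ₁ sin φ₂ + cos φ₁ cos φ₂ cos Δλ, the central angle is δ ≈ 1.664 rad (95.4°).
Interpolate at f = 1/2 with slerp weights a = sin((1−f)δ)/sin δ ≈ 0.743, b = sin(fδ)/sin δ ≈ 0.743.
p = a·p₁ + b·p₂ ≈ (0.544, 0.700, -0.462); φ = arcsin(p_z) ≈ -27.53°, λ = atan2(p_y, p_x) ≈ 52.16°.

≈ 28°S, 52°E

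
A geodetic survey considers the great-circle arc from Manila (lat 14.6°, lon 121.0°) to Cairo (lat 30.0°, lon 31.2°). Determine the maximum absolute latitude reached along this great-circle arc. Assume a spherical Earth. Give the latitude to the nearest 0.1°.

≈ 32.3°

The great circle lies in the plane with unit normal n̂ = (p₁ × p₂)/|p₁ × p₂|.
Here n̂_z ≈ -0.845; the vertex latitude is φ_max = arccos|n̂_z| ≈ 32.3°.
Check via Clairaut: cos φ_max = |cos φ₁| · sin C = cos(14.6°)·sin(60.8°) ≈ 0.845, again giving ≈ 32.3°.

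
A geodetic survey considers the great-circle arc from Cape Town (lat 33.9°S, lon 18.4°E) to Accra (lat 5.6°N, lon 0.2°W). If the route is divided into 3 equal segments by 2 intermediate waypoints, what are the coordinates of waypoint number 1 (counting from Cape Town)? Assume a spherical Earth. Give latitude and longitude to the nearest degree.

From cos δ = sin φ₁ sin φ₂ + cos φ₁ cos φ₂ cos Δλ, the central angle is δ ≈ 0.755 rad (43.2°).
Interpolate at f = 1/3 with slerp weights a = sin((1−f)δ)/sin δ ≈ 0.704, b = sin(fδ)/sin δ ≈ 0.363.
p = a·p₁ + b·p₂ ≈ (0.916, 0.183, -0.357); φ = arcsin(p_z) ≈ -20.92°, λ = atan2(p_y, p_x) ≈ 11.31°.

≈ lat 21°S, lon 11°E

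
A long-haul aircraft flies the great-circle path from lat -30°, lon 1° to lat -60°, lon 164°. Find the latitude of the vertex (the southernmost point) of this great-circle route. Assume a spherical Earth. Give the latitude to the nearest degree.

The great circle lies in the plane with unit normal n̂ = (p₁ × p₂)/|p₁ × p₂|.
Here n̂_z ≈ +0.127; the vertex latitude is φ_max = arccos|n̂_z| ≈ 82.7°.

≈ -83°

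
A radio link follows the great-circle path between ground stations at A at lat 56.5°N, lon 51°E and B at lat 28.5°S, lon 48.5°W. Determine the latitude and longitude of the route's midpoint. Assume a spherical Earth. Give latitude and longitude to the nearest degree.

Write both endpoints as unit vectors p₁, p₂ with components (cos φ cos λ, cos φ sin λ, sin φ).
The central angle between the endpoints is δ = arccos(p₁·p₂) ≈ 2.069 rad (118.6°).
Interpolate at f = 1/2 with slerp weights a = sin((1−f)δ)/sin δ ≈ 0.979, b = sin(fδ)/sin δ ≈ 0.979.
p = a·p₁ + b·p₂ ≈ (0.910, -0.224, 0.349); φ = arcsin(p_z) ≈ 20.43°, λ = atan2(p_y, p_x) ≈ -13.85°.

≈ lat 20°N, lon 14°W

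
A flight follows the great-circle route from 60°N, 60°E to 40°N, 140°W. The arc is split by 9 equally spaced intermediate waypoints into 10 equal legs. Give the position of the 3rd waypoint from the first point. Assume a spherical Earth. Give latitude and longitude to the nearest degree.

≈ 81°N, 101°E

Convert each endpoint to a unit vector on the sphere (x = cos φ cos λ, y = cos φ sin λ, z = sin φ).
The central angle between the endpoints is δ = arccos(p₁·p₂) ≈ 1.373 rad (78.7°).
Interpolate at f = 3/10 with slerp weights a = sin((1−f)δ)/sin δ ≈ 0.836, b = sin(fδ)/sin δ ≈ 0.408.
p = a·p₁ + b·p₂ ≈ (-0.031, 0.161, 0.986); φ = arcsin(p_z) ≈ 80.57°, λ = atan2(p_y, p_x) ≈ 100.75°.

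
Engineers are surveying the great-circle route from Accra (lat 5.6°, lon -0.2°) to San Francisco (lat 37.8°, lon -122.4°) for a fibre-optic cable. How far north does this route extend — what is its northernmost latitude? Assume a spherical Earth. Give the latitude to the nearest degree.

The great circle lies in the plane with unit normal n̂ = (p₁ × p₂)/|p₁ × p₂|.
Here n̂_z ≈ -0.713; the vertex latitude is φ_max = arccos|n̂_z| ≈ 44.5°.

≈ 45°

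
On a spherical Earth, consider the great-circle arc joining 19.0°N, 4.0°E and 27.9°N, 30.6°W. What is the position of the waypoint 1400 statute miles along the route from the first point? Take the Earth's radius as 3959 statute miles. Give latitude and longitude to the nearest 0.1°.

≈ 25.4°N, 16.8°W

Convert each endpoint to a unit vector on the sphere (x = cos φ cos λ, y = cos φ sin λ, z = sin φ).
The central angle between the endpoints is δ = arccos(p₁·p₂) ≈ 0.573 rad (32.8°). The total great-circle distance is δ·R ≈ 0.573 × 3959 ≈ 2269 mi, so the target fraction is f = 1400/2269 ≈ 0.617.
Interpolate at f ≈ 0.617 with slerp weights a = sin((1−f)δ)/sin δ ≈ 0.402, b = sin(fδ)/sin δ ≈ 0.639.
p = a·p₁ + b·p₂ ≈ (0.865, -0.261, 0.430); φ = arcsin(p_z) ≈ 25.44°, λ = atan2(p_y, p_x) ≈ -16.78°.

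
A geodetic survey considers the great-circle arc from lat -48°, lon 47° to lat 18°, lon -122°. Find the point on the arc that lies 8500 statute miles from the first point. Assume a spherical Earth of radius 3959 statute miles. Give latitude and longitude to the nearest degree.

≈ lat -7°, lon -116°

Write both endpoints as unit vectors p₁, p₂ with components (cos φ cos λ, cos φ sin λ, sin φ).
The central angle between the endpoints is δ = arccos(p₁·p₂) ≈ 2.595 rad (148.7°). The total great-circle distance is δ·R ≈ 2.595 × 3959 ≈ 10274 mi, so the target fraction is f = 8500/10274 ≈ 0.827.
Interpolate at f ≈ 0.827 with slerp weights a = sin((1−f)δ)/sin δ ≈ 0.834, b = sin(fδ)/sin δ ≈ 1.613.
p = a·p₁ + b·p₂ ≈ (-0.433, -0.893, -0.121); φ = arcsin(p_z) ≈ -6.94°, λ = atan2(p_y, p_x) ≈ -115.85°.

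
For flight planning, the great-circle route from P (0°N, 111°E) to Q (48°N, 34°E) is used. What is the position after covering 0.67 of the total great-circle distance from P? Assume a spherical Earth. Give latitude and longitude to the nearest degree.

≈ (38°N, 68°E)

Write both endpoints as unit vectors p₁, p₂ with components (cos φ cos λ, cos φ sin λ, sin φ).
The central angle between the endpoints is δ = arccos(p₁·p₂) ≈ 1.420 rad (81.3°).
Interpolate at f = 0.67 with slerp weights a = sin((1−f)δ)/sin δ ≈ 0.457, b = sin(fδ)/sin δ ≈ 0.823.
p = a·p₁ + b·p₂ ≈ (0.293, 0.735, 0.612); φ = arcsin(p_z) ≈ 37.73°, λ = atan2(p_y, p_x) ≈ 68.24°.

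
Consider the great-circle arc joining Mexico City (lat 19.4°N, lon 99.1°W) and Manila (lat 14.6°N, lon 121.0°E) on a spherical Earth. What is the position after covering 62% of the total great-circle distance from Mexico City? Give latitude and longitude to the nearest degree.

≈ lat 39°N, lon 169°E

The haversine formula gives a central angle δ ≈ 2.233 rad (127.9°) between the endpoints.
Interpolate at f = 0.62 with slerp weights a = sin((1−f)δ)/sin δ ≈ 0.951, b = sin(fδ)/sin δ ≈ 1.246.
p = a·p₁ + b·p₂ ≈ (-0.763, 0.148, 0.630); φ = arcsin(p_z) ≈ 39.04°, λ = atan2(p_y, p_x) ≈ 169.05°.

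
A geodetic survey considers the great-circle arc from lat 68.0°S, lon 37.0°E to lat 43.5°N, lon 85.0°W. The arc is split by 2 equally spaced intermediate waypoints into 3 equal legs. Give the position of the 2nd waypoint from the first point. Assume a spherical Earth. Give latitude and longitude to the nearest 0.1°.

≈ lat 0.6°N, lon 63.0°W

Write both endpoints as unit vectors p₁, p₂ with components (cos φ cos λ, cos φ sin λ, sin φ).
The central angle between the endpoints is δ = arccos(p₁·p₂) ≈ 2.469 rad (141.5°).
Interpolate at f = 2/3 with slerp weights a = sin((1−f)δ)/sin δ ≈ 1.177, b = sin(fδ)/sin δ ≈ 1.601.
p = a·p₁ + b·p₂ ≈ (0.453, -0.891, 0.011); φ = arcsin(p_z) ≈ 0.61°, λ = atan2(p_y, p_x) ≈ -63.04°.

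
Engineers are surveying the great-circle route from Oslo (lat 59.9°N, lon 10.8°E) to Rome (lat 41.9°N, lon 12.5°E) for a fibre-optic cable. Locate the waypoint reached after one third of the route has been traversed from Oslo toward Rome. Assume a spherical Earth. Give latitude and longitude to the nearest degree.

From cos δ = sin φ₁ sin φ₂ + cos φ₁ cos φ₂ cos Δλ, the central angle is δ ≈ 0.315 rad (18.0°).
Interpolate at f = 1/3 with slerp weights a = sin((1−f)δ)/sin δ ≈ 0.673, b = sin(fδ)/sin δ ≈ 0.338.
p = a·p₁ + b·p₂ ≈ (0.577, 0.118, 0.808); φ = arcsin(p_z) ≈ 53.90°, λ = atan2(p_y, p_x) ≈ 11.53°.

≈ lat 54°N, lon 12°E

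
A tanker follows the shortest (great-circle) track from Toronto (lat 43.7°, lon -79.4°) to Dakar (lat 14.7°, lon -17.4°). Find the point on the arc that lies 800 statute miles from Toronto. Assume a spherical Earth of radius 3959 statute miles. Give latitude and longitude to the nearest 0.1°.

≈ lat 40.9°, lon -64.2°

Write both endpoints as unit vectors p₁, p₂ with components (cos φ cos λ, cos φ sin λ, sin φ).
The central angle between the endpoints is δ = arccos(p₁·p₂) ≈ 1.043 rad (59.8°). The total great-circle distance is δ·R ≈ 1.043 × 3959 ≈ 4129 mi, so the target fraction is f = 800/4129 ≈ 0.194.
Interpolate at f ≈ 0.194 with slerp weights a = sin((1−f)δ)/sin δ ≈ 0.863, b = sin(fδ)/sin δ ≈ 0.232.
p = a·p₁ + b·p₂ ≈ (0.329, -0.680, 0.655); φ = arcsin(p_z) ≈ 40.92°, λ = atan2(p_y, p_x) ≈ -64.18°.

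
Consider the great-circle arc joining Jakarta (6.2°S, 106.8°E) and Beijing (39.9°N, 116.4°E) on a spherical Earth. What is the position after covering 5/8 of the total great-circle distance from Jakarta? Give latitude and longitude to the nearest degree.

The haversine formula gives a central angle δ ≈ 0.819 rad (46.9°) between the endpoints.
Interpolate at f = 5/8 with slerp weights a = sin((1−f)δ)/sin δ ≈ 0.414, b = sin(fδ)/sin δ ≈ 0.671.
p = a·p₁ + b·p₂ ≈ (-0.348, 0.855, 0.385); φ = arcsin(p_z) ≈ 22.67°, λ = atan2(p_y, p_x) ≈ 112.14°.

≈ (23°N, 112°E)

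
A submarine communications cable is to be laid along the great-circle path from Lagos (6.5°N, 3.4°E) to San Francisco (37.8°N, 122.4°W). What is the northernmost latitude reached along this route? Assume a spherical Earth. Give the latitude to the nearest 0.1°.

The great circle lies in the plane with unit normal n̂ = (p₁ × p₂)/|p₁ × p₂|.
Here n̂_z ≈ -0.691; the vertex latitude is φ_max = arccos|n̂_z| ≈ 46.3°.
Check via Clairaut: cos φ_max = |cos φ₁| · sin C = cos(6.5°)·sin(44.1°) ≈ 0.691, again giving ≈ 46.3°.

≈ 46.3°N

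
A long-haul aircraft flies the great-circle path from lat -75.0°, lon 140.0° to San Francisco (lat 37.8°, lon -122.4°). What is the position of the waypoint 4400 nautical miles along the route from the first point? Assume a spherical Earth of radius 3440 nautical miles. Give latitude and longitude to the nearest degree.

≈ lat -15°, lon -138°

Write both endpoints as unit vectors p₁, p₂ with components (cos φ cos λ, cos φ sin λ, sin φ).
The central angle between the endpoints is δ = arccos(p₁·p₂) ≈ 2.238 rad (128.2°). The total great-circle distance is δ·R ≈ 2.238 × 3440 ≈ 7700 nmi, so the target fraction is f = 4400/7700 ≈ 0.571.
Interpolate at f ≈ 0.571 with slerp weights a = sin((1−f)δ)/sin δ ≈ 1.043, b = sin(fδ)/sin δ ≈ 1.220.
p = a·p₁ + b·p₂ ≈ (-0.723, -0.640, -0.260); φ = arcsin(p_z) ≈ -15.05°, λ = atan2(p_y, p_x) ≈ -138.48°.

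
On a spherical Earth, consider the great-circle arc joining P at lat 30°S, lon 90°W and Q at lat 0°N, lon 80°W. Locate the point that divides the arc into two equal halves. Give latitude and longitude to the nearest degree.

≈ lat 15°S, lon 85°W

Convert each endpoint to a unit vector on the sphere (x = cos φ cos λ, y = cos φ sin λ, z = sin φ).
The central angle between the endpoints is δ = arccos(p₁·p₂) ≈ 0.549 rad (31.5°).
Interpolate at f = 1/2 with slerp weights a = sin((1−f)δ)/sin δ ≈ 0.519, b = sin(fδ)/sin δ ≈ 0.519.
p = a·p₁ + b·p₂ ≈ (0.090, -0.961, -0.260); φ = arcsin(p_z) ≈ -15.05°, λ = atan2(p_y, p_x) ≈ -84.64°.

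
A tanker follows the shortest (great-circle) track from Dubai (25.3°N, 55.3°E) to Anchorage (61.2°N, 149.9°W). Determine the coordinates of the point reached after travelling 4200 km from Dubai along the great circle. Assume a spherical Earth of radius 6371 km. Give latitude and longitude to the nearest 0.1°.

≈ (61.6°N, 70.6°E)

Write both endpoints as unit vectors p₁, p₂ with components (cos φ cos λ, cos φ sin λ, sin φ).
The central angle between the endpoints is δ = arccos(p₁·p₂) ≈ 1.590 rad (91.1°). The total great-circle distance is δ·R ≈ 1.590 × 6371 ≈ 10132 km, so the target fraction is f = 4200/10132 ≈ 0.415.
Interpolate at f ≈ 0.415 with slerp weights a = sin((1−f)δ)/sin δ ≈ 0.802, b = sin(fδ)/sin δ ≈ 0.613.
p = a·p₁ + b·p₂ ≈ (0.158, 0.448, 0.880); φ = arcsin(p_z) ≈ 61.62°, λ = atan2(p_y, p_x) ≈ 70.63°.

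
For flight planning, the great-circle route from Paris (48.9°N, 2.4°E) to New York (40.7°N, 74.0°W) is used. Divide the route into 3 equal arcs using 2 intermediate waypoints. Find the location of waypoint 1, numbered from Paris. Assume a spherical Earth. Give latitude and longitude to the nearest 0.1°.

≈ (52.4°N, 24.8°W)

From cos δ = sin φ₁ sin φ₂ + cos φ₁ cos φ₂ cos Δλ, the central angle is δ ≈ 0.917 rad (52.5°).
Interpolate at f = 1/3 with slerp weights a = sin((1−f)δ)/sin δ ≈ 0.723, b = sin(fδ)/sin δ ≈ 0.379.
p = a·p₁ + b·p₂ ≈ (0.554, -0.256, 0.792); φ = arcsin(p_z) ≈ 52.37°, λ = atan2(p_y, p_x) ≈ -24.83°.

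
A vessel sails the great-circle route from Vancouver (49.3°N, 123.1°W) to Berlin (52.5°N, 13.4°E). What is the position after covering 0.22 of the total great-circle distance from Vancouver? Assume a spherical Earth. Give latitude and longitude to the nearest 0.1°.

From cos δ = sin φ₁ sin φ₂ + cos φ₁ cos φ₂ cos Δλ, the central angle is δ ≈ 1.252 rad (71.7°).
Interpolate at f = 0.22 with slerp weights a = sin((1−f)δ)/sin δ ≈ 0.873, b = sin(fδ)/sin δ ≈ 0.286.
p = a·p₁ + b·p₂ ≈ (-0.141, -0.436, 0.889); φ = arcsin(p_z) ≈ 62.71°, λ = atan2(p_y, p_x) ≈ -107.93°.

≈ (62.7°N, 107.9°W)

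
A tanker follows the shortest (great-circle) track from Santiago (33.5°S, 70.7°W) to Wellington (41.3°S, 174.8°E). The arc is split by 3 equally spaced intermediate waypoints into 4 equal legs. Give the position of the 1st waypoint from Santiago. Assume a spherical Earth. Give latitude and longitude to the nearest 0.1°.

≈ (47.1°S, 91.9°W)

Convert each endpoint to a unit vector on the sphere (x = cos φ cos λ, y = cos φ sin λ, z = sin φ).
The central angle between the endpoints is δ = arccos(p₁·p₂) ≈ 1.466 rad (84.0°).
Interpolate at f = 1/4 with slerp weights a = sin((1−f)δ)/sin δ ≈ 0.896, b = sin(fδ)/sin δ ≈ 0.360.
p = a·p₁ + b·p₂ ≈ (-0.023, -0.681, -0.732); φ = arcsin(p_z) ≈ -47.08°, λ = atan2(p_y, p_x) ≈ -91.91°.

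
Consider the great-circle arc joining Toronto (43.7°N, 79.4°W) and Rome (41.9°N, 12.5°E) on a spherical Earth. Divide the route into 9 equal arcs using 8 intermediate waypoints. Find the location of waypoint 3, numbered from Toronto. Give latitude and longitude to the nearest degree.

The haversine formula gives a central angle δ ≈ 1.111 rad (63.7°) between the endpoints.
Interpolate at f = 3/9 with slerp weights a = sin((1−f)δ)/sin δ ≈ 0.753, b = sin(fδ)/sin δ ≈ 0.404.
p = a·p₁ + b·p₂ ≈ (0.394, -0.470, 0.790); φ = arcsin(p_z) ≈ 52.18°, λ = atan2(p_y, p_x) ≈ -50.06°.

≈ (52°N, 50°W)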